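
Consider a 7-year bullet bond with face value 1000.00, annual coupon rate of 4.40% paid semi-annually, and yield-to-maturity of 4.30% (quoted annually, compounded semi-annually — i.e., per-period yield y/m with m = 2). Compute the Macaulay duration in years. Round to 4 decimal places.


Answer: Macaulay duration = 6.1034 years

Derivation:
Coupon per period c = face * coupon_rate / m = 22.000000
Periods per year m = 2; per-period yield y/m = 0.021500
Number of cashflows N = 14
Cashflows (t years, CF_t, discount factor 1/(1+y/m)^(m*t), PV):
  t = 0.5000: CF_t = 22.000000, DF = 0.978953, PV = 21.536955
  t = 1.0000: CF_t = 22.000000, DF = 0.958348, PV = 21.083657
  t = 1.5000: CF_t = 22.000000, DF = 0.938177, PV = 20.639899
  t = 2.0000: CF_t = 22.000000, DF = 0.918431, PV = 20.205481
  t = 2.5000: CF_t = 22.000000, DF = 0.899100, PV = 19.780207
  t = 3.0000: CF_t = 22.000000, DF = 0.880177, PV = 19.363883
  t = 3.5000: CF_t = 22.000000, DF = 0.861651, PV = 18.956322
  t = 4.0000: CF_t = 22.000000, DF = 0.843515, PV = 18.557339
  t = 4.5000: CF_t = 22.000000, DF = 0.825762, PV = 18.166754
  t = 5.0000: CF_t = 22.000000, DF = 0.808381, PV = 17.784390
  t = 5.5000: CF_t = 22.000000, DF = 0.791367, PV = 17.410073
  t = 6.0000: CF_t = 22.000000, DF = 0.774711, PV = 17.043635
  t = 6.5000: CF_t = 22.000000, DF = 0.758405, PV = 16.684910
  t = 7.0000: CF_t = 1022.000000, DF = 0.742442, PV = 758.776204
Price P = sum_t PV_t = 1005.989710
Macaulay numerator sum_t t * PV_t:
  t * PV_t at t = 0.5000: 10.768478
  t * PV_t at t = 1.0000: 21.083657
  t * PV_t at t = 1.5000: 30.959849
  t * PV_t at t = 2.0000: 40.410962
  t * PV_t at t = 2.5000: 49.450517
  t * PV_t at t = 3.0000: 58.091650
  t * PV_t at t = 3.5000: 66.347128
  t * PV_t at t = 4.0000: 74.229358
  t * PV_t at t = 4.5000: 81.750394
  t * PV_t at t = 5.0000: 88.921949
  t * PV_t at t = 5.5000: 95.755403
  t * PV_t at t = 6.0000: 102.261811
  t * PV_t at t = 6.5000: 108.451912
  t * PV_t at t = 7.0000: 5311.433425
Macaulay duration D = (sum_t t * PV_t) / P = 6139.916493 / 1005.989710 = 6.103359


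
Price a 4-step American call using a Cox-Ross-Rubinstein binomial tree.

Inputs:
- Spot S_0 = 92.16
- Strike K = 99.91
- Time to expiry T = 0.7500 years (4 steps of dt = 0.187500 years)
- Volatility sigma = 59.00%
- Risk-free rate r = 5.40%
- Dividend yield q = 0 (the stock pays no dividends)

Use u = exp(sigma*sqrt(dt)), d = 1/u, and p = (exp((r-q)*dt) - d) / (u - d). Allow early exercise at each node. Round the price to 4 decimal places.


dt = T/N = 0.187500
u = exp(sigma*sqrt(dt)) = 1.291078; d = 1/u = 0.774547
p = (exp((r-q)*dt) - d) / (u - d) = 0.456177
Discount per step: exp(-r*dt) = 0.989926
Stock lattice S(k, i) with i counting down-moves:
  k=0: S(0,0) = 92.1600
  k=1: S(1,0) = 118.9857; S(1,1) = 71.3822
  k=2: S(2,0) = 153.6199; S(2,1) = 92.1600; S(2,2) = 55.2888
  k=3: S(3,0) = 198.3352; S(3,1) = 118.9857; S(3,2) = 71.3822; S(3,3) = 42.8238
  k=4: S(4,0) = 256.0662; S(4,1) = 153.6199; S(4,2) = 92.1600; S(4,3) = 55.2888; S(4,4) = 33.1690
Terminal payoffs V(N, i) = max(S_T - K, 0):
  V(4,0) = 156.156243; V(4,1) = 53.709872; V(4,2) = 0.000000; V(4,3) = 0.000000; V(4,4) = 0.000000
Backward induction: V(k, i) = exp(-r*dt) * [p * V(k+1, i) + (1-p) * V(k+1, i+1)]; then take max(V_cont, immediate exercise) for American.
  V(3,0) = exp(-r*dt) * [p*156.156243 + (1-p)*53.709872] = 99.431715; exercise = 98.425230; V(3,0) = max -> 99.431715
  V(3,1) = exp(-r*dt) * [p*53.709872 + (1-p)*0.000000] = 24.254398; exercise = 19.075744; V(3,1) = max -> 24.254398
  V(3,2) = exp(-r*dt) * [p*0.000000 + (1-p)*0.000000] = 0.000000; exercise = 0.000000; V(3,2) = max -> 0.000000
  V(3,3) = exp(-r*dt) * [p*0.000000 + (1-p)*0.000000] = 0.000000; exercise = 0.000000; V(3,3) = max -> 0.000000
  V(2,0) = exp(-r*dt) * [p*99.431715 + (1-p)*24.254398] = 57.958765; exercise = 53.709872; V(2,0) = max -> 57.958765
  V(2,1) = exp(-r*dt) * [p*24.254398 + (1-p)*0.000000] = 10.952843; exercise = 0.000000; V(2,1) = max -> 10.952843
  V(2,2) = exp(-r*dt) * [p*0.000000 + (1-p)*0.000000] = 0.000000; exercise = 0.000000; V(2,2) = max -> 0.000000
  V(1,0) = exp(-r*dt) * [p*57.958765 + (1-p)*10.952843] = 32.069522; exercise = 19.075744; V(1,0) = max -> 32.069522
  V(1,1) = exp(-r*dt) * [p*10.952843 + (1-p)*0.000000] = 4.946104; exercise = 0.000000; V(1,1) = max -> 4.946104
  V(0,0) = exp(-r*dt) * [p*32.069522 + (1-p)*4.946104] = 17.144718; exercise = 0.000000; V(0,0) = max -> 17.144718

Answer: Price = V(0,0) = 17.1447


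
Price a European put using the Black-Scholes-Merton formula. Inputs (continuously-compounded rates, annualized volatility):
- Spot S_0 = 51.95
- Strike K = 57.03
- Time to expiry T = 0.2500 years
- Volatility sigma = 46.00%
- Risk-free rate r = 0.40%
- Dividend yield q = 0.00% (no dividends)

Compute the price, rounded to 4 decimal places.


d1 = (ln(S/K) + (r - q + 0.5*sigma^2) * T) / (sigma * sqrt(T)) = -0.28628577
d2 = d1 - sigma * sqrt(T) = -0.51628577
exp(-rT) = 0.99900050; exp(-qT) = 1.00000000
P = K * exp(-rT) * N(-d2) - S_0 * exp(-qT) * N(-d1)
N(-d1) = 0.61267037; N(-d2) = 0.69717258
P = 57.0300 * 0.99900050 * 0.69717258 - 51.9500 * 1.00000000 * 0.61267037 = 7.8918

Answer: Price = 7.8918


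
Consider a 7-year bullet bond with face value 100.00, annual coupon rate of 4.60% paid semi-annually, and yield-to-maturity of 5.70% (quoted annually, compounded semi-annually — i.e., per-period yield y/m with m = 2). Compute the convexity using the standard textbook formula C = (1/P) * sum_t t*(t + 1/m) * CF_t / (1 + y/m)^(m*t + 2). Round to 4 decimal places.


Answer: Convexity = 40.5491

Derivation:
Coupon per period c = face * coupon_rate / m = 2.300000
Periods per year m = 2; per-period yield y/m = 0.028500
Number of cashflows N = 14
Cashflows (t years, CF_t, discount factor 1/(1+y/m)^(m*t), PV):
  t = 0.5000: CF_t = 2.300000, DF = 0.972290, PV = 2.236266
  t = 1.0000: CF_t = 2.300000, DF = 0.945347, PV = 2.174299
  t = 1.5000: CF_t = 2.300000, DF = 0.919152, PV = 2.114049
  t = 2.0000: CF_t = 2.300000, DF = 0.893682, PV = 2.055468
  t = 2.5000: CF_t = 2.300000, DF = 0.868917, PV = 1.998510
  t = 3.0000: CF_t = 2.300000, DF = 0.844840, PV = 1.943131
  t = 3.5000: CF_t = 2.300000, DF = 0.821429, PV = 1.889286
  t = 4.0000: CF_t = 2.300000, DF = 0.798667, PV = 1.836934
  t = 4.5000: CF_t = 2.300000, DF = 0.776536, PV = 1.786032
  t = 5.0000: CF_t = 2.300000, DF = 0.755018, PV = 1.736540
  t = 5.5000: CF_t = 2.300000, DF = 0.734096, PV = 1.688420
  t = 6.0000: CF_t = 2.300000, DF = 0.713754, PV = 1.641634
  t = 6.5000: CF_t = 2.300000, DF = 0.693976, PV = 1.596144
  t = 7.0000: CF_t = 102.300000, DF = 0.674745, PV = 69.026442
Price P = sum_t PV_t = 93.723155
Convexity numerator sum_t t*(t + 1/m) * CF_t / (1+y/m)^(m*t + 2):
  t = 0.5000: term = 1.057024
  t = 1.0000: term = 3.083202
  t = 1.5000: term = 5.995530
  t = 2.0000: term = 9.715655
  t = 2.5000: term = 14.169647
  t = 3.0000: term = 19.287803
  t = 3.5000: term = 25.004444
  t = 4.0000: term = 31.257726
  t = 4.5000: term = 37.989458
  t = 5.0000: term = 45.144929
  t = 5.5000: term = 52.672742
  t = 6.0000: term = 60.524652
  t = 6.5000: term = 68.655414
  t = 7.0000: term = 3425.833096
Convexity = (1/P) * sum = 3800.391322 / 93.723155 = 40.549119


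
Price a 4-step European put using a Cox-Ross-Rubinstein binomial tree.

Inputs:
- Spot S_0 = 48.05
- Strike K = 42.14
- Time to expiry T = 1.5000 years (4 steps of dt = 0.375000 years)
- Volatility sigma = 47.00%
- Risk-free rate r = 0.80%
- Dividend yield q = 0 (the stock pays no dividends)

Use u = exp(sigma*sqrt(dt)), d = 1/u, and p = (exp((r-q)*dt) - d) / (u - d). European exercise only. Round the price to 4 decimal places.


dt = T/N = 0.375000
u = exp(sigma*sqrt(dt)) = 1.333511; d = 1/u = 0.749900
p = (exp((r-q)*dt) - d) / (u - d) = 0.433687
Discount per step: exp(-r*dt) = 0.997004
Stock lattice S(k, i) with i counting down-moves:
  k=0: S(0,0) = 48.0500
  k=1: S(1,0) = 64.0752; S(1,1) = 36.0327
  k=2: S(2,0) = 85.4449; S(2,1) = 48.0500; S(2,2) = 27.0209
  k=3: S(3,0) = 113.9417; S(3,1) = 64.0752; S(3,2) = 36.0327; S(3,3) = 20.2630
  k=4: S(4,0) = 151.9425; S(4,1) = 85.4449; S(4,2) = 48.0500; S(4,3) = 27.0209; S(4,4) = 15.1952
Terminal payoffs V(N, i) = max(K - S_T, 0):
  V(4,0) = 0.000000; V(4,1) = 0.000000; V(4,2) = 0.000000; V(4,3) = 15.119062; V(4,4) = 26.944764
Backward induction: V(k, i) = exp(-r*dt) * [p * V(k+1, i) + (1-p) * V(k+1, i+1)].
  V(3,0) = exp(-r*dt) * [p*0.000000 + (1-p)*0.000000] = 0.000000
  V(3,1) = exp(-r*dt) * [p*0.000000 + (1-p)*0.000000] = 0.000000
  V(3,2) = exp(-r*dt) * [p*0.000000 + (1-p)*15.119062] = 8.536474
  V(3,3) = exp(-r*dt) * [p*15.119062 + (1-p)*26.944764] = 21.750761
  V(2,0) = exp(-r*dt) * [p*0.000000 + (1-p)*0.000000] = 0.000000
  V(2,1) = exp(-r*dt) * [p*0.000000 + (1-p)*8.536474] = 4.819835
  V(2,2) = exp(-r*dt) * [p*8.536474 + (1-p)*21.750761] = 15.971908
  V(1,0) = exp(-r*dt) * [p*0.000000 + (1-p)*4.819835] = 2.721359
  V(1,1) = exp(-r*dt) * [p*4.819835 + (1-p)*15.971908] = 11.102043
  V(0,0) = exp(-r*dt) * [p*2.721359 + (1-p)*11.102043] = 7.445080

Answer: Price = V(0,0) = 7.4451


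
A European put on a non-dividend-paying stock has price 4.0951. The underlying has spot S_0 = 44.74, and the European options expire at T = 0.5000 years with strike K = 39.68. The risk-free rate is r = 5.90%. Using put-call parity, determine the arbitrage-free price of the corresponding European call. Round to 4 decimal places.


Answer: Call price = 10.3086

Derivation:
Put-call parity: C - P = S_0 * exp(-qT) - K * exp(-rT).
S_0 * exp(-qT) = 44.7400 * 1.00000000 = 44.74000000
K * exp(-rT) = 39.6800 * 0.97093088 = 38.52653722
C = P + S*exp(-qT) - K*exp(-rT)
C = 4.0951 + 44.74000000 - 38.52653722 = 10.3086


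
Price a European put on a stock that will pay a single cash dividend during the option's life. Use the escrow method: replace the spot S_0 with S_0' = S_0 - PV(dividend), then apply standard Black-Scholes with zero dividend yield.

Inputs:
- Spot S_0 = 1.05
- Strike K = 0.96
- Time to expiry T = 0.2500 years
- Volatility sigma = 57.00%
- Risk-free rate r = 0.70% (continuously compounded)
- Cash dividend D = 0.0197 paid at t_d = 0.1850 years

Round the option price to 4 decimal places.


PV(D) = D * exp(-r * t_d) = 0.0197 * 0.99870584 = 0.01967451
S_0' = S_0 - PV(D) = 1.0500 - 0.01967451 = 1.03032549
d1 = (ln(S_0'/K) + (r + sigma^2/2)*T) / (sigma*sqrt(T)) = 0.39669916
d2 = d1 - sigma*sqrt(T) = 0.11169916
exp(-rT) = 0.99825153
N(-d1) = 0.34579466; N(-d2) = 0.45553097
P = K * exp(-rT) * N(-d2) - S_0' * N(-d1) = 0.9600 * 0.99825153 * 0.45553097 - 1.03032549 * 0.34579466 = 0.0803

Answer: Price = 0.0803


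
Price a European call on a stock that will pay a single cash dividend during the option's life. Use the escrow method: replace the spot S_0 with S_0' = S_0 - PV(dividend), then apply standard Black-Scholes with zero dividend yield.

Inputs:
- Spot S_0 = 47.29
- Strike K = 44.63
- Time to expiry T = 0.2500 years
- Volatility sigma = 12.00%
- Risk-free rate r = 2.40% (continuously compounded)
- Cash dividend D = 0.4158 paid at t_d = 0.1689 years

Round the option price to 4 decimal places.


Answer: Price = 2.7785

Derivation:
PV(D) = D * exp(-r * t_d) = 0.4158 * 0.99595460 = 0.41411792
S_0' = S_0 - PV(D) = 47.2900 - 0.41411792 = 46.87588208
d1 = (ln(S_0'/K) + (r + sigma^2/2)*T) / (sigma*sqrt(T)) = 0.94828372
d2 = d1 - sigma*sqrt(T) = 0.88828372
exp(-rT) = 0.99401796
N(d1) = 0.82850748; N(d2) = 0.81280592
C = S_0' * N(d1) - K * exp(-rT) * N(d2) = 46.87588208 * 0.82850748 - 44.6300 * 0.99401796 * 0.81280592 = 2.7785


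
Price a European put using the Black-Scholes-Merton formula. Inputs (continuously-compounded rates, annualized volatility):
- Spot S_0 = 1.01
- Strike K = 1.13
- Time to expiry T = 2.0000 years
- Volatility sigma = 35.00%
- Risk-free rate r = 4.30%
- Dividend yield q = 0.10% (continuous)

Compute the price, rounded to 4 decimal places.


d1 = (ln(S/K) + (r - q + 0.5*sigma^2) * T) / (sigma * sqrt(T)) = 0.19037880
d2 = d1 - sigma * sqrt(T) = -0.30459595
exp(-rT) = 0.91759423; exp(-qT) = 0.99800200
P = K * exp(-rT) * N(-d2) - S_0 * exp(-qT) * N(-d1)
N(-d1) = 0.42450615; N(-d2) = 0.61966305
P = 1.1300 * 0.91759423 * 0.61966305 - 1.0100 * 0.99800200 * 0.42450615 = 0.2146

Answer: Price = 0.2146


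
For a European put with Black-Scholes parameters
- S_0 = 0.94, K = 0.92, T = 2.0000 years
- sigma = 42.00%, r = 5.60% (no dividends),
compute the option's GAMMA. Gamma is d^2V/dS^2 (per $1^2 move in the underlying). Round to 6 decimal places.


d1 = 0.5217542363; d2 = -0.0722154599
phi(d1) = 0.3481742261; exp(-qT) = 1.0000000000; exp(-rT) = 0.8940442575
Gamma = exp(-qT) * phi(d1) / (S * sigma * sqrt(T)) = 1.0000000000 * 0.3481742261 / (0.9400 * 0.4200 * 1.4142135624) = 0.623598

Answer: Gamma = 0.623598


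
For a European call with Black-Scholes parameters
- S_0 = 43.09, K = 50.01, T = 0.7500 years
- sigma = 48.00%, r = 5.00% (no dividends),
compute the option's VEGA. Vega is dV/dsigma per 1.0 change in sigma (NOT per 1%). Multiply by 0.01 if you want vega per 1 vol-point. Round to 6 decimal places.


d1 = -0.0602177144; d2 = -0.4759099082
phi(d1) = 0.3982196188; exp(-qT) = 1.0000000000; exp(-rT) = 0.9631944177
Vega = S * exp(-qT) * phi(d1) * sqrt(T) = 43.0900 * 1.0000000000 * 0.3982196188 * 0.8660254038 = 14.860375

Answer: Vega = 14.860375


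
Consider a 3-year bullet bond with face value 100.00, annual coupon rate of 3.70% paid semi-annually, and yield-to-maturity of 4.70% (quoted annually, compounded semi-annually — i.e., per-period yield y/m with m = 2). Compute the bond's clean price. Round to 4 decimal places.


Coupon per period c = face * coupon_rate / m = 1.850000
Periods per year m = 2; per-period yield y/m = 0.023500
Number of cashflows N = 6
Cashflows (t years, CF_t, discount factor 1/(1+y/m)^(m*t), PV):
  t = 0.5000: CF_t = 1.850000, DF = 0.977040, PV = 1.807523
  t = 1.0000: CF_t = 1.850000, DF = 0.954606, PV = 1.766022
  t = 1.5000: CF_t = 1.850000, DF = 0.932688, PV = 1.725473
  t = 2.0000: CF_t = 1.850000, DF = 0.911273, PV = 1.685855
  t = 2.5000: CF_t = 1.850000, DF = 0.890350, PV = 1.647148
  t = 3.0000: CF_t = 101.850000, DF = 0.869907, PV = 88.600047
Price P = sum_t PV_t = 97.232068

Answer: Price = 97.2321


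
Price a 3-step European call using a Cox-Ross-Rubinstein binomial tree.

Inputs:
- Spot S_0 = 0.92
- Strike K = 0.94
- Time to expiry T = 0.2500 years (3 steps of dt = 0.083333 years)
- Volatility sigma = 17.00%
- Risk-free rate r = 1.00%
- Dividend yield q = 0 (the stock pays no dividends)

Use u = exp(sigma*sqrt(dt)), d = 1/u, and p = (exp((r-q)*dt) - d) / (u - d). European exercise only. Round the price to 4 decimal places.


Answer: Price = V(0,0) = 0.0251

Derivation:
dt = T/N = 0.083333
u = exp(sigma*sqrt(dt)) = 1.050299; d = 1/u = 0.952110
p = (exp((r-q)*dt) - d) / (u - d) = 0.496224
Discount per step: exp(-r*dt) = 0.999167
Stock lattice S(k, i) with i counting down-moves:
  k=0: S(0,0) = 0.9200
  k=1: S(1,0) = 0.9663; S(1,1) = 0.8759
  k=2: S(2,0) = 1.0149; S(2,1) = 0.9200; S(2,2) = 0.8340
  k=3: S(3,0) = 1.0659; S(3,1) = 0.9663; S(3,2) = 0.8759; S(3,3) = 0.7941
Terminal payoffs V(N, i) = max(S_T - K, 0):
  V(3,0) = 0.125925; V(3,1) = 0.026275; V(3,2) = 0.000000; V(3,3) = 0.000000
Backward induction: V(k, i) = exp(-r*dt) * [p * V(k+1, i) + (1-p) * V(k+1, i+1)].
  V(2,0) = exp(-r*dt) * [p*0.125925 + (1-p)*0.026275] = 0.075661
  V(2,1) = exp(-r*dt) * [p*0.026275 + (1-p)*0.000000] = 0.013027
  V(2,2) = exp(-r*dt) * [p*0.000000 + (1-p)*0.000000] = 0.000000
  V(1,0) = exp(-r*dt) * [p*0.075661 + (1-p)*0.013027] = 0.044071
  V(1,1) = exp(-r*dt) * [p*0.013027 + (1-p)*0.000000] = 0.006459
  V(0,0) = exp(-r*dt) * [p*0.044071 + (1-p)*0.006459] = 0.025102


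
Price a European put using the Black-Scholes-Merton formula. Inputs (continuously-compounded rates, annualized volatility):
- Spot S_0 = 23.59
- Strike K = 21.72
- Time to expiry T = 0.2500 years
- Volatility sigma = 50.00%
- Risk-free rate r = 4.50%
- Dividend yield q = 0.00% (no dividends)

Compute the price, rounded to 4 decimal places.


d1 = (ln(S/K) + (r - q + 0.5*sigma^2) * T) / (sigma * sqrt(T)) = 0.50035759
d2 = d1 - sigma * sqrt(T) = 0.25035759
exp(-rT) = 0.98881304; exp(-qT) = 1.00000000
P = K * exp(-rT) * N(-d2) - S_0 * exp(-qT) * N(-d1)
N(-d1) = 0.30841165; N(-d2) = 0.40115541
P = 21.7200 * 0.98881304 * 0.40115541 - 23.5900 * 1.00000000 * 0.30841165 = 1.3402

Answer: Price = 1.3402


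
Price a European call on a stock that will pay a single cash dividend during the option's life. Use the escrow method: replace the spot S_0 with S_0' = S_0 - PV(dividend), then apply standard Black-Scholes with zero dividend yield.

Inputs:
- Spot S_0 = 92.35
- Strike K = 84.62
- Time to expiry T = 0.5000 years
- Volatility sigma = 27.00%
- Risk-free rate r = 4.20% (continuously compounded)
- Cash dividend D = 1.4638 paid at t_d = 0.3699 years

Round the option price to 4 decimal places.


Answer: Price = 11.3920

Derivation:
PV(D) = D * exp(-r * t_d) = 1.4638 * 0.98458426 = 1.44123444
S_0' = S_0 - PV(D) = 92.3500 - 1.44123444 = 90.90876556
d1 = (ln(S_0'/K) + (r + sigma^2/2)*T) / (sigma*sqrt(T)) = 0.58093160
d2 = d1 - sigma*sqrt(T) = 0.39001277
exp(-rT) = 0.97921896
N(d1) = 0.71935672; N(d2) = 0.65173645
C = S_0' * N(d1) - K * exp(-rT) * N(d2) = 90.90876556 * 0.71935672 - 84.6200 * 0.97921896 * 0.65173645 = 11.3920


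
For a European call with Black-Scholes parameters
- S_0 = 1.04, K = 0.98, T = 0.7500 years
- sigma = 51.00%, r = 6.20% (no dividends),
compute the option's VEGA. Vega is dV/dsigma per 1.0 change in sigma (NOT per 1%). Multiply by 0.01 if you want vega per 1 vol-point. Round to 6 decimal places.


d1 = 0.4606596753; d2 = 0.0189867194
phi(d1) = 0.3587813240; exp(-qT) = 1.0000000000; exp(-rT) = 0.9545645606
Vega = S * exp(-qT) * phi(d1) * sqrt(T) = 1.0400 * 1.0000000000 * 0.3587813240 * 0.8660254038 = 0.323142

Answer: Vega = 0.323142


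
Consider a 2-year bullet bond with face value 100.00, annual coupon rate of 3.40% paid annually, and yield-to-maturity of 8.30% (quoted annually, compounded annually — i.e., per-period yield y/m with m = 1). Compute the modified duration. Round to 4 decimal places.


Answer: Modified duration = 1.8150

Derivation:
Coupon per period c = face * coupon_rate / m = 3.400000
Periods per year m = 1; per-period yield y/m = 0.083000
Number of cashflows N = 2
Cashflows (t years, CF_t, discount factor 1/(1+y/m)^(m*t), PV):
  t = 1.0000: CF_t = 3.400000, DF = 0.923361, PV = 3.139428
  t = 2.0000: CF_t = 103.400000, DF = 0.852596, PV = 88.158385
Price P = sum_t PV_t = 91.297812
First compute Macaulay numerator sum_t t * PV_t:
  t * PV_t at t = 1.0000: 3.139428
  t * PV_t at t = 2.0000: 176.316770
Macaulay duration D = 179.456197 / 91.297812 = 1.965613
Modified duration = D / (1 + y/m) = 1.965613 / (1 + 0.083000) = 1.814971


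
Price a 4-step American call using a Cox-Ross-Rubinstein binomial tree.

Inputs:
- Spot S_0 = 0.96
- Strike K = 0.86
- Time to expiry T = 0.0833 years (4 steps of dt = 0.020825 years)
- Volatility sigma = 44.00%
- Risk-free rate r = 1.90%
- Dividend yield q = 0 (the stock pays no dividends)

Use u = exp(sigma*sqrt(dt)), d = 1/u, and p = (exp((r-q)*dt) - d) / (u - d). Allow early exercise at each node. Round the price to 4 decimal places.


dt = T/N = 0.020825
u = exp(sigma*sqrt(dt)) = 1.065555; d = 1/u = 0.938478
p = (exp((r-q)*dt) - d) / (u - d) = 0.487246
Discount per step: exp(-r*dt) = 0.999604
Stock lattice S(k, i) with i counting down-moves:
  k=0: S(0,0) = 0.9600
  k=1: S(1,0) = 1.0229; S(1,1) = 0.9009
  k=2: S(2,0) = 1.0900; S(2,1) = 0.9600; S(2,2) = 0.8455
  k=3: S(3,0) = 1.1614; S(3,1) = 1.0229; S(3,2) = 0.9009; S(3,3) = 0.7935
  k=4: S(4,0) = 1.2376; S(4,1) = 1.0900; S(4,2) = 0.9600; S(4,3) = 0.8455; S(4,4) = 0.7447
Terminal payoffs V(N, i) = max(S_T - K, 0):
  V(4,0) = 0.377584; V(4,1) = 0.229991; V(4,2) = 0.100000; V(4,3) = 0.000000; V(4,4) = 0.000000
Backward induction: V(k, i) = exp(-r*dt) * [p * V(k+1, i) + (1-p) * V(k+1, i+1)]; then take max(V_cont, immediate exercise) for American.
  V(3,0) = exp(-r*dt) * [p*0.377584 + (1-p)*0.229991] = 0.301786; exercise = 0.301446; V(3,0) = max -> 0.301786
  V(3,1) = exp(-r*dt) * [p*0.229991 + (1-p)*0.100000] = 0.163273; exercise = 0.162933; V(3,1) = max -> 0.163273
  V(3,2) = exp(-r*dt) * [p*0.100000 + (1-p)*0.000000] = 0.048705; exercise = 0.040939; V(3,2) = max -> 0.048705
  V(3,3) = exp(-r*dt) * [p*0.000000 + (1-p)*0.000000] = 0.000000; exercise = 0.000000; V(3,3) = max -> 0.000000
  V(2,0) = exp(-r*dt) * [p*0.301786 + (1-p)*0.163273] = 0.230672; exercise = 0.229991; V(2,0) = max -> 0.230672
  V(2,1) = exp(-r*dt) * [p*0.163273 + (1-p)*0.048705] = 0.104487; exercise = 0.100000; V(2,1) = max -> 0.104487
  V(2,2) = exp(-r*dt) * [p*0.048705 + (1-p)*0.000000] = 0.023722; exercise = 0.000000; V(2,2) = max -> 0.023722
  V(1,0) = exp(-r*dt) * [p*0.230672 + (1-p)*0.104487] = 0.165904; exercise = 0.162933; V(1,0) = max -> 0.165904
  V(1,1) = exp(-r*dt) * [p*0.104487 + (1-p)*0.023722] = 0.063049; exercise = 0.040939; V(1,1) = max -> 0.063049
  V(0,0) = exp(-r*dt) * [p*0.165904 + (1-p)*0.063049] = 0.113120; exercise = 0.100000; V(0,0) = max -> 0.113120

Answer: Price = V(0,0) = 0.1131


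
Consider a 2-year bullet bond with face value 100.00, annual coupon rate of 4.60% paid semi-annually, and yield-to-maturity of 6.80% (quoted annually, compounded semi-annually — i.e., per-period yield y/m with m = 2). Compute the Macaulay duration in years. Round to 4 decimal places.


Answer: Macaulay duration = 1.9320 years

Derivation:
Coupon per period c = face * coupon_rate / m = 2.300000
Periods per year m = 2; per-period yield y/m = 0.034000
Number of cashflows N = 4
Cashflows (t years, CF_t, discount factor 1/(1+y/m)^(m*t), PV):
  t = 0.5000: CF_t = 2.300000, DF = 0.967118, PV = 2.224371
  t = 1.0000: CF_t = 2.300000, DF = 0.935317, PV = 2.151230
  t = 1.5000: CF_t = 2.300000, DF = 0.904562, PV = 2.080493
  t = 2.0000: CF_t = 102.300000, DF = 0.874818, PV = 89.493909
Price P = sum_t PV_t = 95.950003
Macaulay numerator sum_t t * PV_t:
  t * PV_t at t = 0.5000: 1.112186
  t * PV_t at t = 1.0000: 2.151230
  t * PV_t at t = 1.5000: 3.120739
  t * PV_t at t = 2.0000: 178.987818
Macaulay duration D = (sum_t t * PV_t) / P = 185.371973 / 95.950003 = 1.931964


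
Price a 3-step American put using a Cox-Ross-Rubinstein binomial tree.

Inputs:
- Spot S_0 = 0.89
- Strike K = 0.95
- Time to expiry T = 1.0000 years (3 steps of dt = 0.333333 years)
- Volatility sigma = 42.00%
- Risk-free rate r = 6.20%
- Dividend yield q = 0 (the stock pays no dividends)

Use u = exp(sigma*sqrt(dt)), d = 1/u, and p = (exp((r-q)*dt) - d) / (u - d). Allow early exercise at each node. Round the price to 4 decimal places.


dt = T/N = 0.333333
u = exp(sigma*sqrt(dt)) = 1.274415; d = 1/u = 0.784674
p = (exp((r-q)*dt) - d) / (u - d) = 0.482312
Discount per step: exp(-r*dt) = 0.979545
Stock lattice S(k, i) with i counting down-moves:
  k=0: S(0,0) = 0.8900
  k=1: S(1,0) = 1.1342; S(1,1) = 0.6984
  k=2: S(2,0) = 1.4455; S(2,1) = 0.8900; S(2,2) = 0.5480
  k=3: S(3,0) = 1.8421; S(3,1) = 1.1342; S(3,2) = 0.6984; S(3,3) = 0.4300
Terminal payoffs V(N, i) = max(K - S_T, 0):
  V(3,0) = 0.000000; V(3,1) = 0.000000; V(3,2) = 0.251640; V(3,3) = 0.520011
Backward induction: V(k, i) = exp(-r*dt) * [p * V(k+1, i) + (1-p) * V(k+1, i+1)]; then take max(V_cont, immediate exercise) for American.
  V(2,0) = exp(-r*dt) * [p*0.000000 + (1-p)*0.000000] = 0.000000; exercise = 0.000000; V(2,0) = max -> 0.000000
  V(2,1) = exp(-r*dt) * [p*0.000000 + (1-p)*0.251640] = 0.127607; exercise = 0.060000; V(2,1) = max -> 0.127607
  V(2,2) = exp(-r*dt) * [p*0.251640 + (1-p)*0.520011] = 0.382584; exercise = 0.402015; V(2,2) = max -> 0.402015
  V(1,0) = exp(-r*dt) * [p*0.000000 + (1-p)*0.127607] = 0.064709; exercise = 0.000000; V(1,0) = max -> 0.064709
  V(1,1) = exp(-r*dt) * [p*0.127607 + (1-p)*0.402015] = 0.264149; exercise = 0.251640; V(1,1) = max -> 0.264149
  V(0,0) = exp(-r*dt) * [p*0.064709 + (1-p)*0.264149] = 0.164521; exercise = 0.060000; V(0,0) = max -> 0.164521

Answer: Price = V(0,0) = 0.1645


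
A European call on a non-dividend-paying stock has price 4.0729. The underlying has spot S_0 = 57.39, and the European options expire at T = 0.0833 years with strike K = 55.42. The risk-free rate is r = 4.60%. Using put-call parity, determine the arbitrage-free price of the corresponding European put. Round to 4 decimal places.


Put-call parity: C - P = S_0 * exp(-qT) - K * exp(-rT).
S_0 * exp(-qT) = 57.3900 * 1.00000000 = 57.39000000
K * exp(-rT) = 55.4200 * 0.99617553 = 55.20804798
P = C - S*exp(-qT) + K*exp(-rT)
P = 4.0729 - 57.39000000 + 55.20804798 = 1.8909

Answer: Put price = 1.8909


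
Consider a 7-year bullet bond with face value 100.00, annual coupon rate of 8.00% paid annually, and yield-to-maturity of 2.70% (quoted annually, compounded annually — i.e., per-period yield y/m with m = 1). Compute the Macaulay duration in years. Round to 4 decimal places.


Coupon per period c = face * coupon_rate / m = 8.000000
Periods per year m = 1; per-period yield y/m = 0.027000
Number of cashflows N = 7
Cashflows (t years, CF_t, discount factor 1/(1+y/m)^(m*t), PV):
  t = 1.0000: CF_t = 8.000000, DF = 0.973710, PV = 7.789679
  t = 2.0000: CF_t = 8.000000, DF = 0.948111, PV = 7.584887
  t = 3.0000: CF_t = 8.000000, DF = 0.923185, PV = 7.385479
  t = 4.0000: CF_t = 8.000000, DF = 0.898914, PV = 7.191313
  t = 5.0000: CF_t = 8.000000, DF = 0.875282, PV = 7.002253
  t = 6.0000: CF_t = 8.000000, DF = 0.852270, PV = 6.818162
  t = 7.0000: CF_t = 108.000000, DF = 0.829864, PV = 89.625306
Price P = sum_t PV_t = 133.397078
Macaulay numerator sum_t t * PV_t:
  t * PV_t at t = 1.0000: 7.789679
  t * PV_t at t = 2.0000: 15.169773
  t * PV_t at t = 3.0000: 22.156436
  t * PV_t at t = 4.0000: 28.765253
  t * PV_t at t = 5.0000: 35.011263
  t * PV_t at t = 6.0000: 40.908973
  t * PV_t at t = 7.0000: 627.377140
Macaulay duration D = (sum_t t * PV_t) / P = 777.178518 / 133.397078 = 5.826054

Answer: Macaulay duration = 5.8261 years


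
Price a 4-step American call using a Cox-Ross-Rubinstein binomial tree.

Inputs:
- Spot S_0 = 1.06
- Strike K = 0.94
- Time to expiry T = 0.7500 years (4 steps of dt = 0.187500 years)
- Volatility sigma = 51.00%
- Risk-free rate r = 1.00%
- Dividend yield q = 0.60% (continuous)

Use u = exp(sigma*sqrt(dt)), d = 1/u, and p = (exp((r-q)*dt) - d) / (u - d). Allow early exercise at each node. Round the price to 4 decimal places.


Answer: Price = V(0,0) = 0.2466

Derivation:
dt = T/N = 0.187500
u = exp(sigma*sqrt(dt)) = 1.247119; d = 1/u = 0.801848
p = (exp((r-q)*dt) - d) / (u - d) = 0.446699
Discount per step: exp(-r*dt) = 0.998127
Stock lattice S(k, i) with i counting down-moves:
  k=0: S(0,0) = 1.0600
  k=1: S(1,0) = 1.3219; S(1,1) = 0.8500
  k=2: S(2,0) = 1.6486; S(2,1) = 1.0600; S(2,2) = 0.6815
  k=3: S(3,0) = 2.0560; S(3,1) = 1.3219; S(3,2) = 0.8500; S(3,3) = 0.5465
  k=4: S(4,0) = 2.5641; S(4,1) = 1.6486; S(4,2) = 1.0600; S(4,3) = 0.6815; S(4,4) = 0.4382
Terminal payoffs V(N, i) = max(S_T - K, 0):
  V(4,0) = 1.624119; V(4,1) = 0.708625; V(4,2) = 0.120000; V(4,3) = 0.000000; V(4,4) = 0.000000
Backward induction: V(k, i) = exp(-r*dt) * [p * V(k+1, i) + (1-p) * V(k+1, i+1)]; then take max(V_cont, immediate exercise) for American.
  V(3,0) = exp(-r*dt) * [p*1.624119 + (1-p)*0.708625] = 1.115482; exercise = 1.116033; V(3,0) = max -> 1.116033
  V(3,1) = exp(-r*dt) * [p*0.708625 + (1-p)*0.120000] = 0.382221; exercise = 0.381947; V(3,1) = max -> 0.382221
  V(3,2) = exp(-r*dt) * [p*0.120000 + (1-p)*0.000000] = 0.053503; exercise = 0.000000; V(3,2) = max -> 0.053503
  V(3,3) = exp(-r*dt) * [p*0.000000 + (1-p)*0.000000] = 0.000000; exercise = 0.000000; V(3,3) = max -> 0.000000
  V(2,0) = exp(-r*dt) * [p*1.116033 + (1-p)*0.382221] = 0.708684; exercise = 0.708625; V(2,0) = max -> 0.708684
  V(2,1) = exp(-r*dt) * [p*0.382221 + (1-p)*0.053503] = 0.199966; exercise = 0.120000; V(2,1) = max -> 0.199966
  V(2,2) = exp(-r*dt) * [p*0.053503 + (1-p)*0.000000] = 0.023855; exercise = 0.000000; V(2,2) = max -> 0.023855
  V(1,0) = exp(-r*dt) * [p*0.708684 + (1-p)*0.199966] = 0.426410; exercise = 0.381947; V(1,0) = max -> 0.426410
  V(1,1) = exp(-r*dt) * [p*0.199966 + (1-p)*0.023855] = 0.102332; exercise = 0.000000; V(1,1) = max -> 0.102332
  V(0,0) = exp(-r*dt) * [p*0.426410 + (1-p)*0.102332] = 0.246634; exercise = 0.120000; V(0,0) = max -> 0.246634


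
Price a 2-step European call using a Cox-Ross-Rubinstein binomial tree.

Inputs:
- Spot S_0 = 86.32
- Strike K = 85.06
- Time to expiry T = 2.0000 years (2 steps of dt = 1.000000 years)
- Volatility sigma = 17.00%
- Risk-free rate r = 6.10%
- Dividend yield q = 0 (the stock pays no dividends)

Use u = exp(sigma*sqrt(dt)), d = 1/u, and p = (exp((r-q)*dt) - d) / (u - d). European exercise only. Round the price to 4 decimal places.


Answer: Price = V(0,0) = 13.7132

Derivation:
dt = T/N = 1.000000
u = exp(sigma*sqrt(dt)) = 1.185305; d = 1/u = 0.843665
p = (exp((r-q)*dt) - d) / (u - d) = 0.641711
Discount per step: exp(-r*dt) = 0.940823
Stock lattice S(k, i) with i counting down-moves:
  k=0: S(0,0) = 86.3200
  k=1: S(1,0) = 102.3155; S(1,1) = 72.8251
  k=2: S(2,0) = 121.2751; S(2,1) = 86.3200; S(2,2) = 61.4400
Terminal payoffs V(N, i) = max(S_T - K, 0):
  V(2,0) = 36.215076; V(2,1) = 1.260000; V(2,2) = 0.000000
Backward induction: V(k, i) = exp(-r*dt) * [p * V(k+1, i) + (1-p) * V(k+1, i+1)].
  V(1,0) = exp(-r*dt) * [p*36.215076 + (1-p)*1.260000] = 22.289090
  V(1,1) = exp(-r*dt) * [p*1.260000 + (1-p)*0.000000] = 0.760708
  V(0,0) = exp(-r*dt) * [p*22.289090 + (1-p)*0.760708] = 13.713160


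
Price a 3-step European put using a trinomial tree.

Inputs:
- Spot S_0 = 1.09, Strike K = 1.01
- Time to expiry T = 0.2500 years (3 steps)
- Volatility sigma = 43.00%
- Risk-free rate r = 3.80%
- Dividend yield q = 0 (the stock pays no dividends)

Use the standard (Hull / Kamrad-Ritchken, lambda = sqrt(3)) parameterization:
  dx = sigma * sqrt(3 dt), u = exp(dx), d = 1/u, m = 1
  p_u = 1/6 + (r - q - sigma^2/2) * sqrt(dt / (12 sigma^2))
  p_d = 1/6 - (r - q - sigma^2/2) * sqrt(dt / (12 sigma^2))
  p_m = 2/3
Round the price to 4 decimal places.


Answer: Price = V(0,0) = 0.0537

Derivation:
dt = T/N = 0.083333; dx = sigma*sqrt(3*dt) = 0.215000
u = exp(dx) = 1.239862; d = 1/u = 0.806541
p_u = 0.156114, p_m = 0.666667, p_d = 0.177219
Discount per step: exp(-r*dt) = 0.996838
Stock lattice S(k, j) with j the centered position index:
  k=0: S(0,+0) = 1.0900
  k=1: S(1,-1) = 0.8791; S(1,+0) = 1.0900; S(1,+1) = 1.3514
  k=2: S(2,-2) = 0.7091; S(2,-1) = 0.8791; S(2,+0) = 1.0900; S(2,+1) = 1.3514; S(2,+2) = 1.6756
  k=3: S(3,-3) = 0.5719; S(3,-2) = 0.7091; S(3,-1) = 0.8791; S(3,+0) = 1.0900; S(3,+1) = 1.3514; S(3,+2) = 1.6756; S(3,+3) = 2.0775
Terminal payoffs V(N, j) = max(K - S_T, 0):
  V(3,-3) = 0.438118; V(3,-2) = 0.300945; V(3,-1) = 0.130870; V(3,+0) = 0.000000; V(3,+1) = 0.000000; V(3,+2) = 0.000000; V(3,+3) = 0.000000
Backward induction: V(k, j) = exp(-r*dt) * [p_u * V(k+1, j+1) + p_m * V(k+1, j) + p_d * V(k+1, j-1)]
  V(2,-2) = exp(-r*dt) * [p_u*0.130870 + p_m*0.300945 + p_d*0.438118] = 0.297759
  V(2,-1) = exp(-r*dt) * [p_u*0.000000 + p_m*0.130870 + p_d*0.300945] = 0.140135
  V(2,+0) = exp(-r*dt) * [p_u*0.000000 + p_m*0.000000 + p_d*0.130870] = 0.023119
  V(2,+1) = exp(-r*dt) * [p_u*0.000000 + p_m*0.000000 + p_d*0.000000] = 0.000000
  V(2,+2) = exp(-r*dt) * [p_u*0.000000 + p_m*0.000000 + p_d*0.000000] = 0.000000
  V(1,-1) = exp(-r*dt) * [p_u*0.023119 + p_m*0.140135 + p_d*0.297759] = 0.149328
  V(1,+0) = exp(-r*dt) * [p_u*0.000000 + p_m*0.023119 + p_d*0.140135] = 0.040120
  V(1,+1) = exp(-r*dt) * [p_u*0.000000 + p_m*0.000000 + p_d*0.023119] = 0.004084
  V(0,+0) = exp(-r*dt) * [p_u*0.004084 + p_m*0.040120 + p_d*0.149328] = 0.053678


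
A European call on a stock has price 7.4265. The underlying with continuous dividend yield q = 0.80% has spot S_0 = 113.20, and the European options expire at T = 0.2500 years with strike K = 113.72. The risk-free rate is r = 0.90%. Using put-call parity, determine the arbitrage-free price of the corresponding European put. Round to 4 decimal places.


Answer: Put price = 7.9171

Derivation:
Put-call parity: C - P = S_0 * exp(-qT) - K * exp(-rT).
S_0 * exp(-qT) = 113.2000 * 0.99800200 = 112.97382625
K * exp(-rT) = 113.7200 * 0.99775253 = 113.46441764
P = C - S*exp(-qT) + K*exp(-rT)
P = 7.4265 - 112.97382625 + 113.46441764 = 7.9171


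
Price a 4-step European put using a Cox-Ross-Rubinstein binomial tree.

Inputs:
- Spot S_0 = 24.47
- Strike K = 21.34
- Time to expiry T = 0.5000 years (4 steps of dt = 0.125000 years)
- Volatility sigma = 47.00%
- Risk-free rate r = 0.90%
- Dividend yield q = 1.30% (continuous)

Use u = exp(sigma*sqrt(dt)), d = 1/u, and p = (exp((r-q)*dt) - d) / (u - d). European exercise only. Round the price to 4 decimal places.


Answer: Price = V(0,0) = 1.8609

Derivation:
dt = T/N = 0.125000
u = exp(sigma*sqrt(dt)) = 1.180774; d = 1/u = 0.846902
p = (exp((r-q)*dt) - d) / (u - d) = 0.457056
Discount per step: exp(-r*dt) = 0.998876
Stock lattice S(k, i) with i counting down-moves:
  k=0: S(0,0) = 24.4700
  k=1: S(1,0) = 28.8935; S(1,1) = 20.7237
  k=2: S(2,0) = 34.1167; S(2,1) = 24.4700; S(2,2) = 17.5509
  k=3: S(3,0) = 40.2842; S(3,1) = 28.8935; S(3,2) = 20.7237; S(3,3) = 14.8639
  k=4: S(4,0) = 47.5665; S(4,1) = 34.1167; S(4,2) = 24.4700; S(4,3) = 17.5509; S(4,4) = 12.5883
Terminal payoffs V(N, i) = max(K - S_T, 0):
  V(4,0) = 0.000000; V(4,1) = 0.000000; V(4,2) = 0.000000; V(4,3) = 3.789057; V(4,4) = 8.751704
Backward induction: V(k, i) = exp(-r*dt) * [p * V(k+1, i) + (1-p) * V(k+1, i+1)].
  V(3,0) = exp(-r*dt) * [p*0.000000 + (1-p)*0.000000] = 0.000000
  V(3,1) = exp(-r*dt) * [p*0.000000 + (1-p)*0.000000] = 0.000000
  V(3,2) = exp(-r*dt) * [p*0.000000 + (1-p)*3.789057] = 2.054934
  V(3,3) = exp(-r*dt) * [p*3.789057 + (1-p)*8.751704] = 6.476208
  V(2,0) = exp(-r*dt) * [p*0.000000 + (1-p)*0.000000] = 0.000000
  V(2,1) = exp(-r*dt) * [p*0.000000 + (1-p)*2.054934] = 1.114460
  V(2,2) = exp(-r*dt) * [p*2.054934 + (1-p)*6.476208] = 4.450431
  V(1,0) = exp(-r*dt) * [p*0.000000 + (1-p)*1.114460] = 0.604410
  V(1,1) = exp(-r*dt) * [p*1.114460 + (1-p)*4.450431] = 2.922417
  V(0,0) = exp(-r*dt) * [p*0.604410 + (1-p)*2.922417] = 1.860864


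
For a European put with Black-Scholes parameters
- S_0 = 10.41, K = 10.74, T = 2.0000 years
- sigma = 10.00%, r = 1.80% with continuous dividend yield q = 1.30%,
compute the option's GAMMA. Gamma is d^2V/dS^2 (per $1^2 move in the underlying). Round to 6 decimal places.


Answer: Gamma = 0.263202

Derivation:
d1 = -0.0792539879; d2 = -0.2206753441
phi(d1) = 0.3976913287; exp(-qT) = 0.9743350896; exp(-rT) = 0.9646402935
Gamma = exp(-qT) * phi(d1) / (S * sigma * sqrt(T)) = 0.9743350896 * 0.3976913287 / (10.4100 * 0.1000 * 1.4142135624) = 0.263202


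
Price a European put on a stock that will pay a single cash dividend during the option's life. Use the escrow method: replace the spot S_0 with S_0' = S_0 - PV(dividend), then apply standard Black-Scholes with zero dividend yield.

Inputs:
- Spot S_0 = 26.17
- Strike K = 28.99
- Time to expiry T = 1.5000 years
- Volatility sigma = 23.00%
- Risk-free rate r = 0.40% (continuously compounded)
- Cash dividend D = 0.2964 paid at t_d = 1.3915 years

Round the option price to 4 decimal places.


PV(D) = D * exp(-r * t_d) = 0.2964 * 0.99444946 = 0.29475482
S_0' = S_0 - PV(D) = 26.1700 - 0.29475482 = 25.87524518
d1 = (ln(S_0'/K) + (r + sigma^2/2)*T) / (sigma*sqrt(T)) = -0.24136071
d2 = d1 - sigma*sqrt(T) = -0.52305203
exp(-rT) = 0.99401796
N(-d1) = 0.59536222; N(-d2) = 0.69953098
P = K * exp(-rT) * N(-d2) - S_0' * N(-d1) = 28.9900 * 0.99401796 * 0.69953098 - 25.87524518 * 0.59536222 = 4.7529

Answer: Price = 4.7529


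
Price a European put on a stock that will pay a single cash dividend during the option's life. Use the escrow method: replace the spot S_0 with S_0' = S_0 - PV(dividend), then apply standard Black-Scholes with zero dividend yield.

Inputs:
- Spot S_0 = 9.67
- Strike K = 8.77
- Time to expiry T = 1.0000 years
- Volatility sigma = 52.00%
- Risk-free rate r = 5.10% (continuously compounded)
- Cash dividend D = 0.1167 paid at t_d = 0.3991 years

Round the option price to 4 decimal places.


Answer: Price = 1.2856

Derivation:
PV(D) = D * exp(-r * t_d) = 0.1167 * 0.97985165 = 0.11434869
S_0' = S_0 - PV(D) = 9.6700 - 0.11434869 = 9.55565131
d1 = (ln(S_0'/K) + (r + sigma^2/2)*T) / (sigma*sqrt(T)) = 0.52306910
d2 = d1 - sigma*sqrt(T) = 0.00306910
exp(-rT) = 0.95027867
N(-d1) = 0.30046308; N(-d2) = 0.49877561
P = K * exp(-rT) * N(-d2) - S_0' * N(-d1) = 8.7700 * 0.95027867 * 0.49877561 - 9.55565131 * 0.30046308 = 1.2856


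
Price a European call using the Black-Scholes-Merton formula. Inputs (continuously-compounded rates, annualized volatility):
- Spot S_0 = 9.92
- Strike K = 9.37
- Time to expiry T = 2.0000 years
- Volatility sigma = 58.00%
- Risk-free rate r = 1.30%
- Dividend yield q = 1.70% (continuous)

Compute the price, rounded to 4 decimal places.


d1 = (ln(S/K) + (r - q + 0.5*sigma^2) * T) / (sigma * sqrt(T)) = 0.46990882
d2 = d1 - sigma * sqrt(T) = -0.35033505
exp(-rT) = 0.97433509; exp(-qT) = 0.96657150
C = S_0 * exp(-qT) * N(d1) - K * exp(-rT) * N(d2)
N(d1) = 0.68078992; N(d2) = 0.36304363
C = 9.9200 * 0.96657150 * 0.68078992 - 9.3700 * 0.97433509 * 0.36304363 = 3.2133

Answer: Price = 3.2133


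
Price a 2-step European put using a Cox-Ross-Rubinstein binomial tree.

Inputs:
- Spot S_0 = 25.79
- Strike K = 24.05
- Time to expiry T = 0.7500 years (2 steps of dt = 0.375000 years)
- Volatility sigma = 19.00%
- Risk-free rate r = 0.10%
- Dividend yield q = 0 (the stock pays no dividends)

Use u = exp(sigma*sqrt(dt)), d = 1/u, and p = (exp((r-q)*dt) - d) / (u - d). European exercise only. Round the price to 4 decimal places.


Answer: Price = V(0,0) = 1.0047

Derivation:
dt = T/N = 0.375000
u = exp(sigma*sqrt(dt)) = 1.123390; d = 1/u = 0.890163
p = (exp((r-q)*dt) - d) / (u - d) = 0.472553
Discount per step: exp(-r*dt) = 0.999625
Stock lattice S(k, i) with i counting down-moves:
  k=0: S(0,0) = 25.7900
  k=1: S(1,0) = 28.9722; S(1,1) = 22.9573
  k=2: S(2,0) = 32.5471; S(2,1) = 25.7900; S(2,2) = 20.4357
Terminal payoffs V(N, i) = max(K - S_T, 0):
  V(2,0) = 0.000000; V(2,1) = 0.000000; V(2,2) = 3.614261
Backward induction: V(k, i) = exp(-r*dt) * [p * V(k+1, i) + (1-p) * V(k+1, i+1)].
  V(1,0) = exp(-r*dt) * [p*0.000000 + (1-p)*0.000000] = 0.000000
  V(1,1) = exp(-r*dt) * [p*0.000000 + (1-p)*3.614261] = 1.905615
  V(0,0) = exp(-r*dt) * [p*0.000000 + (1-p)*1.905615] = 1.004734


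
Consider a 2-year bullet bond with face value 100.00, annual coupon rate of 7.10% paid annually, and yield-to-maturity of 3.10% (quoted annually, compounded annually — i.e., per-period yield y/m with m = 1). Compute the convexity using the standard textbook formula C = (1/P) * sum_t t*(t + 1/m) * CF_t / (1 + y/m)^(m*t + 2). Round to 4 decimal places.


Answer: Convexity = 5.4039

Derivation:
Coupon per period c = face * coupon_rate / m = 7.100000
Periods per year m = 1; per-period yield y/m = 0.031000
Number of cashflows N = 2
Cashflows (t years, CF_t, discount factor 1/(1+y/m)^(m*t), PV):
  t = 1.0000: CF_t = 7.100000, DF = 0.969932, PV = 6.886518
  t = 2.0000: CF_t = 107.100000, DF = 0.940768, PV = 100.756284
Price P = sum_t PV_t = 107.642802
Convexity numerator sum_t t*(t + 1/m) * CF_t / (1+y/m)^(m*t + 2):
  t = 1.0000: term = 12.957235
  t = 2.0000: term = 568.729899
Convexity = (1/P) * sum = 581.687134 / 107.642802 = 5.403865


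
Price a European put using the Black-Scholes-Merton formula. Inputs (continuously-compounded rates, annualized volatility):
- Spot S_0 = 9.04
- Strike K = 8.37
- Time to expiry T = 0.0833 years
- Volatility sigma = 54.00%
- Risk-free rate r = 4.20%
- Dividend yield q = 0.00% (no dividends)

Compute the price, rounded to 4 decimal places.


d1 = (ln(S/K) + (r - q + 0.5*sigma^2) * T) / (sigma * sqrt(T)) = 0.59446271
d2 = d1 - sigma * sqrt(T) = 0.43860932
exp(-rT) = 0.99650751; exp(-qT) = 1.00000000
P = K * exp(-rT) * N(-d2) - S_0 * exp(-qT) * N(-d1)
N(-d1) = 0.27610134; N(-d2) = 0.33047232
P = 8.3700 * 0.99650751 * 0.33047232 - 9.0400 * 1.00000000 * 0.27610134 = 0.2604

Answer: Price = 0.2604


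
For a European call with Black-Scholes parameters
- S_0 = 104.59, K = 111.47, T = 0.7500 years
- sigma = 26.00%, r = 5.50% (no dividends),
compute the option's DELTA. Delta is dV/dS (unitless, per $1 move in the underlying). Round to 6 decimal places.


Answer: Delta = 0.505125

Derivation:
d1 = 0.0128458142; d2 = -0.2123207908
phi(d1) = 0.3989093660; exp(-qT) = 1.0000000000; exp(-rT) = 0.9595892027
N(d1) = 0.5051245975
Delta = exp(-qT) * N(d1) = 1.0000000000 * 0.5051245975 = 0.505125
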